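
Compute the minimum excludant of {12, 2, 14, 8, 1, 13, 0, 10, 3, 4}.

5

The values 0, 1, 2, 3, 4 are all present; 5 is the first non-negative integer missing from the set.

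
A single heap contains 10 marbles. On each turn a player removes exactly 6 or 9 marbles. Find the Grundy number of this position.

1

Build the Grundy sequence with g(k) = mex{g(k−s) : s ∈ {6, 9}, s ≤ k}:
k:     0  1  2  3  4  5  6  7  8  9 10
g(k):  0  0  0  0  0  0  1  1  1  1  1
So g(10) = 1.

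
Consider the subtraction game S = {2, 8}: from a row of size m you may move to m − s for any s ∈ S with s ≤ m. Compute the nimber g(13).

1

Build the Grundy sequence with g(k) = mex{g(k−s) : s ∈ {2, 8}, s ≤ k}:
k:     0  1  2  3  4  5  6  7  8  9 10 11 12 13
g(k):  0  0  1  1  0  0  1  1  2  2  0  0  1  1
So g(13) = 1.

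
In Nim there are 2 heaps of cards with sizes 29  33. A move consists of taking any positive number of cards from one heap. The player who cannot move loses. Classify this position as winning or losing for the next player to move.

Compute the nim-sum pairwise:
29 ^ 33 = 60
The nim-sum is 60 ≠ 0, so this is an N-position: the player to move can win.

Winning position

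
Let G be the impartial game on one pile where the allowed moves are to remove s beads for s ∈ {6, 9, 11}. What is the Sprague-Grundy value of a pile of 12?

Build the Grundy sequence with g(k) = mex{g(k−s) : s ∈ {6, 9, 11}, s ≤ k}:
k:     0  1  2  3  4  5  6  7  8  9 10 11 12
g(k):  0  0  0  0  0  0  1  1  1  1  1  1  2
So g(12) = 2.

2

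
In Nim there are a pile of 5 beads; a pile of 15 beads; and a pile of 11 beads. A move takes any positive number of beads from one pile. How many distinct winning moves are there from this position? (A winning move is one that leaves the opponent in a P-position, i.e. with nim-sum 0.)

3

Nim-sum: 5 ^ 15 ^ 11 = 1.
The overall nim-sum is X = 1. A pile of size p has a winning move iff p XOR X < p (reduce it to p XOR X).
  5: 5 XOR 1 = 4 < 5 — winning move (to 4).
  15: 15 XOR 1 = 14 < 15 — winning move (to 14).
  11: 11 XOR 1 = 10 < 11 — winning move (to 10).
That gives 3 winning moves.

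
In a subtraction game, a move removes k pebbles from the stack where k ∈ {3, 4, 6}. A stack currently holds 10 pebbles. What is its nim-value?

0

Compute g(0), g(1), … for moves {3, 4, 6}:
g(0) = mex{} = 0
g(1) = mex{} = 0
g(2) = mex{} = 0
g(3) = mex{0} = 1
g(4) = mex{0} = 1
g(5) = mex{0} = 1
g(6) = mex{0,1} = 2
g(7) = mex{0,1} = 2
g(8) = mex{0,1} = 2
g(9) = mex{1,2} = 0
g(10) = mex{1,2} = 0
So g(10) = 0.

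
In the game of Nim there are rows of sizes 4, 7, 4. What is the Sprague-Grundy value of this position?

7

Nim-sum: 4 ⊕ 7 ⊕ 4 = 7.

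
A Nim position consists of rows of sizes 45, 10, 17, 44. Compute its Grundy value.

Nim-sum: 45 ⊕ 10 ⊕ 17 ⊕ 44 = 26.

26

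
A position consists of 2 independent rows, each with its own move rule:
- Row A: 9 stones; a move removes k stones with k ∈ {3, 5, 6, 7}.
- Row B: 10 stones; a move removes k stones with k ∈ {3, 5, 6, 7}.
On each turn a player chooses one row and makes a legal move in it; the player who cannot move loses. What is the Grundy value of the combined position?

3

Grundy values for row A (subtraction set {3, 5, 6, 7}):
g(0) = mex{} = 0
g(1) = mex{} = 0
g(2) = mex{} = 0
g(3) = mex{0} = 1
g(4) = mex{0} = 1
g(5) = mex{0} = 1
g(6) = mex{0,1} = 2
g(7) = mex{0,1} = 2
g(8) = mex{0,1} = 2
g(9) = mex{0,1,2} = 3
So g(9) = 3.
Grundy values for row B (subtraction set {3, 5, 6, 7}):
k:     0  1  2  3  4  5  6  7  8  9 10
g(k):  0  0  0  1  1  1  2  2  2  3  0
So g(10) = 0.
By the Sprague-Grundy theorem, the Grundy value of a sum of independent games is the XOR of the component values.
Combined value = 3 ⊕ 0 = 3.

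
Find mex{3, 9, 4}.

0

0 is not in the set, so the mex is 0.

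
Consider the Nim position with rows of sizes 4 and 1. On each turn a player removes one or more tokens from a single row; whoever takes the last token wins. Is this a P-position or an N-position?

Compute the nim-sum pairwise:
4 ⊕ 1 = 5
The nim-sum is 5 ≠ 0, so this is an N-position: the player to move can win.

N-position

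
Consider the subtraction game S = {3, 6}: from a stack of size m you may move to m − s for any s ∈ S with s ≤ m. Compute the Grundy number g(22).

Grundy values for subtraction set {3, 6}:
k:     0  1  2  3  4  5  6  7  8  9 10 11 12 13 14 15 16 17 18 19 20 21 22
g(k):  0  0  0  1  1  1  2  2  2  0  0  0  1  1  1  2  2  2  0  0  0  1  1
So g(22) = 1.

1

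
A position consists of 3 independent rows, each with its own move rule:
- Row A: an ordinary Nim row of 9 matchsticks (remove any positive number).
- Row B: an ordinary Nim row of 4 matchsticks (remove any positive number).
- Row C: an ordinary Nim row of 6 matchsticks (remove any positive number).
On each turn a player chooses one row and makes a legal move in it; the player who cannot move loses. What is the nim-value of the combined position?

11

Row A is a plain Nim row of size 9, so its Grundy value is 9.
Row B is a plain Nim row of size 4, so its Grundy value is 4.
Row C is a plain Nim row of size 6, so its Grundy value is 6.
By the Sprague-Grundy theorem, the Grundy value of a sum of independent games is the XOR of the component values.
Combined value = 9 ⊕ 4 ⊕ 6 = 11.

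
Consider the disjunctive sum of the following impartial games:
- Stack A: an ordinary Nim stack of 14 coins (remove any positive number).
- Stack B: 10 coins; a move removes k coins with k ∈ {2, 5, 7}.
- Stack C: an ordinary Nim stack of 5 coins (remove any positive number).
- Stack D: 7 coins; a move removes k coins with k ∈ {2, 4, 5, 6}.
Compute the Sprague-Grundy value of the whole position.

8

Stack A is a plain Nim stack of size 14, so its Grundy value is 14.
Build the Grundy sequence for stack B with g(k) = mex{g(k−s) : s ∈ {2, 5, 7}, s ≤ k}:
g(0) = mex{} = 0
g(1) = mex{} = 0
g(2) = mex{0} = 1
g(3) = mex{0} = 1
g(4) = mex{1} = 0
g(5) = mex{0,1} = 2
g(6) = mex{0} = 1
g(7) = mex{0,1,2} = 3
g(8) = mex{0,1} = 2
g(9) = mex{0,1,3} = 2
g(10) = mex{1,2} = 0
So g(10) = 0.
Stack C is a plain Nim stack of size 5, so its Grundy value is 5.
For stack D, compute g(0), g(1), … with moves {2, 4, 5, 6}:
g(0) = mex{} = 0
g(1) = mex{} = 0
g(2) = mex{0} = 1
g(3) = mex{0} = 1
g(4) = mex{0,1} = 2
g(5) = mex{0,1} = 2
g(6) = mex{0,1,2} = 3
g(7) = mex{0,1,2} = 3
So g(7) = 3.
The value of a disjunctive sum is the nim-sum of the parts.
Combined value = 14 XOR 0 XOR 5 XOR 3 = 8.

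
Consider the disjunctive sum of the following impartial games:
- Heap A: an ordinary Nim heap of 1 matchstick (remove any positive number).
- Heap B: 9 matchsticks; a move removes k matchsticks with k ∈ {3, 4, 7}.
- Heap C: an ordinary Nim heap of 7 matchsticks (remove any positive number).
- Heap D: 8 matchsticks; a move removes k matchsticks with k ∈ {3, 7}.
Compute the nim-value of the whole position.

7

Heap A is a plain Nim heap of size 1, so its Grundy value is 1.
Grundy values for heap B (subtraction set {3, 4, 7}):
g(0) = mex{} = 0
g(1) = mex{} = 0
g(2) = mex{} = 0
g(3) = mex{0} = 1
g(4) = mex{0} = 1
g(5) = mex{0} = 1
g(6) = mex{0,1} = 2
g(7) = mex{0,1} = 2
g(8) = mex{0,1} = 2
g(9) = mex{0,1,2} = 3
So g(9) = 3.
Heap C is a plain Nim heap of size 7, so its Grundy value is 7.
Grundy values for heap D (subtraction set {3, 7}):
k:     0  1  2  3  4  5  6  7  8
g(k):  0  0  0  1  1  1  0  2  2
So g(8) = 2.
By the Sprague-Grundy theorem, the Grundy value of a sum of independent games is the XOR of the component values.
Combined value = 1 XOR 3 XOR 7 XOR 2 = 7.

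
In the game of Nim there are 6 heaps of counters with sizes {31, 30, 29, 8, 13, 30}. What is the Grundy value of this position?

Compute the nim-sum pairwise:
31 ⊕ 30 = 1
1 ⊕ 29 = 28
28 ⊕ 8 = 20
20 ⊕ 13 = 25
25 ⊕ 30 = 7

7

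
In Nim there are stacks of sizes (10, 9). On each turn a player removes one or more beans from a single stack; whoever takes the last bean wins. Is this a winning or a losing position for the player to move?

Winning position

Write each in binary and XOR column by column:
  1010  (10)
  1001  (9)
  ----
  0011  (3)
The nim-sum is 3 ≠ 0, so this is an N-position: the player to move can win.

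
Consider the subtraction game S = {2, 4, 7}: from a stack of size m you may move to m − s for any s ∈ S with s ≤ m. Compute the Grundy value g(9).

0

Compute g(0), g(1), … for moves {2, 4, 7}:
g(0) = mex{} = 0
g(1) = mex{} = 0
g(2) = mex{0} = 1
g(3) = mex{0} = 1
g(4) = mex{0,1} = 2
g(5) = mex{0,1} = 2
g(6) = mex{1,2} = 0
g(7) = mex{0,1,2} = 3
g(8) = mex{0,2} = 1
g(9) = mex{1,2,3} = 0
So g(9) = 0.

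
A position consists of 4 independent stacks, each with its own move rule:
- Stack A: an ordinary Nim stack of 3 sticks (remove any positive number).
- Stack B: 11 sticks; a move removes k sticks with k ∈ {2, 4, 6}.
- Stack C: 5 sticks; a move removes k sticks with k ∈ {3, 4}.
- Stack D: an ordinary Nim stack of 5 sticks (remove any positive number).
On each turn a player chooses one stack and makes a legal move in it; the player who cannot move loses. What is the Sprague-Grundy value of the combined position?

6

Stack A is a plain Nim stack of size 3, so its Grundy value is 3.
For stack B, compute g(0), g(1), … with moves {2, 4, 6}:
g(0) = mex{} = 0
g(1) = mex{} = 0
g(2) = mex{0} = 1
g(3) = mex{0} = 1
g(4) = mex{0,1} = 2
g(5) = mex{0,1} = 2
g(6) = mex{0,1,2} = 3
g(7) = mex{0,1,2} = 3
g(8) = mex{1,2,3} = 0
g(9) = mex{1,2,3} = 0
g(10) = mex{0,2,3} = 1
g(11) = mex{0,2,3} = 1
So g(11) = 1.
Build the Grundy sequence for stack C with g(k) = mex{g(k−s) : s ∈ {3, 4}, s ≤ k}:
g(0) = mex{} = 0
g(1) = mex{} = 0
g(2) = mex{} = 0
g(3) = mex{0} = 1
g(4) = mex{0} = 1
g(5) = mex{0} = 1
So g(5) = 1.
Stack D is a plain Nim stack of size 5, so its Grundy value is 5.
The value of a disjunctive sum is the nim-sum of the parts.
Combined value = 3 ⊕ 1 ⊕ 1 ⊕ 5 = 6.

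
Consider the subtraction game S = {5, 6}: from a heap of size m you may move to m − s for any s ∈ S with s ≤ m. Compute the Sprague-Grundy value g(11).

Grundy values for subtraction set {5, 6}:
k:     0  1  2  3  4  5  6  7  8  9 10 11
g(k):  0  0  0  0  0  1  1  1  1  1  2  0
So g(11) = 0.

0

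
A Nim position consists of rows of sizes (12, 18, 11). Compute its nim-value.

Nim-sum: 12 ⊕ 18 ⊕ 11 = 21.

21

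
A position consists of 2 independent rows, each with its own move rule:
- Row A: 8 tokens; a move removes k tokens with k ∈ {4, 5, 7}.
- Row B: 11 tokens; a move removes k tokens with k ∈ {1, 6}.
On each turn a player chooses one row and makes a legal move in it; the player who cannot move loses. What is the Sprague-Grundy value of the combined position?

2

Grundy values for row A (subtraction set {4, 5, 7}):
k:     0  1  2  3  4  5  6  7  8
g(k):  0  0  0  0  1  1  1  1  2
So g(8) = 2.
For row B, compute g(0), g(1), … with moves {1, 6}:
g(0) = mex{} = 0
g(1) = mex{0} = 1
g(2) = mex{1} = 0
g(3) = mex{0} = 1
g(4) = mex{1} = 0
g(5) = mex{0} = 1
g(6) = mex{0,1} = 2
g(7) = mex{1,2} = 0
g(8) = mex{0} = 1
g(9) = mex{1} = 0
g(10) = mex{0} = 1
g(11) = mex{1} = 0
So g(11) = 0.
The value of a disjunctive sum is the nim-sum of the parts.
Combined value = 2 XOR 0 = 2.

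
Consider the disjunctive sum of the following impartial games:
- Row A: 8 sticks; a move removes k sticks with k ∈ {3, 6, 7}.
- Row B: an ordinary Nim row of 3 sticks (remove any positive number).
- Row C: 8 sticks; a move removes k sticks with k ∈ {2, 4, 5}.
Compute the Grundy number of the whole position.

1

Grundy values for row A (subtraction set {3, 6, 7}):
g(0) = mex{} = 0
g(1) = mex{} = 0
g(2) = mex{} = 0
g(3) = mex{0} = 1
g(4) = mex{0} = 1
g(5) = mex{0} = 1
g(6) = mex{0,1} = 2
g(7) = mex{0,1} = 2
g(8) = mex{0,1} = 2
So g(8) = 2.
Row B is a plain Nim row of size 3, so its Grundy value is 3.
For row C, compute g(0), g(1), … with moves {2, 4, 5}:
k:     0  1  2  3  4  5  6  7  8
g(k):  0  0  1  1  2  2  3  0  0
So g(8) = 0.
The value of a disjunctive sum is the nim-sum of the parts.
Combined value = 2 ⊕ 3 ⊕ 0 = 1.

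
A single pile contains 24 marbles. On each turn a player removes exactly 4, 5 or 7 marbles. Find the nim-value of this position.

0

Compute g(0), g(1), … for moves {4, 5, 7}:
k:     0  1  2  3  4  5  6  7  8  9 10 11 12 13 14 15 16 17 18 19 20 21 22 23 24
g(k):  0  0  0  0  1  1  1  1  2  2  2  0  0  0  0  1  1  1  1  2  2  2  0  0  0
So g(24) = 0.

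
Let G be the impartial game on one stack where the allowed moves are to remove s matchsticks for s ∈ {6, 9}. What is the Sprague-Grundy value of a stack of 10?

Compute g(0), g(1), … for moves {6, 9}:
g(0) = mex{} = 0
g(1) = mex{} = 0
g(2) = mex{} = 0
g(3) = mex{} = 0
g(4) = mex{} = 0
g(5) = mex{} = 0
g(6) = mex{0} = 1
g(7) = mex{0} = 1
g(8) = mex{0} = 1
g(9) = mex{0} = 1
g(10) = mex{0} = 1
So g(10) = 1.

1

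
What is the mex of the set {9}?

0 is not in the set, so the mex is 0.

0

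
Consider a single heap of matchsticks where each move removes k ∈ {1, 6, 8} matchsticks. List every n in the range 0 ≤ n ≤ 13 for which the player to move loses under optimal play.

0, 2, 4, 7, 9, 11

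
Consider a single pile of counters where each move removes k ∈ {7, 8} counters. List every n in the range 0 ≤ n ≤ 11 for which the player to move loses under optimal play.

0, 1, 2, 3, 4, 5, 6

Grundy values for subtraction set {7, 8}:
k:     0  1  2  3  4  5  6  7  8  9 10 11
g(k):  0  0  0  0  0  0  0  1  1  1  1  1
The P-positions (g = 0) in 0..11 are 0, 1, 2, 3, 4, 5, 6.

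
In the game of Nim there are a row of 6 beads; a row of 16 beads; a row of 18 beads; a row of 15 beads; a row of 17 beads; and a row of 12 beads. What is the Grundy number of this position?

22

Nim-sum: 6 ⊕ 16 ⊕ 18 ⊕ 15 ⊕ 17 ⊕ 12 = 22.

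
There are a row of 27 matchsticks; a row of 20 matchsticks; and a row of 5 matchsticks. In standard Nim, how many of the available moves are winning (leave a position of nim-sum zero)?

1

Bitwise XOR of the heap sizes:
  11011  (27)
  10100  (20)
  00101  (5)
  -----
  01010  (10)
The overall nim-sum is X = 10. A row of size p has a winning move iff p XOR X < p (reduce it to p XOR X).
  27: 27 XOR 10 = 17 < 27 — winning move (to 17).
  20: 20 XOR 10 = 30 ≥ 20 — no move.
  5: 5 XOR 10 = 15 ≥ 5 — no move.
That gives 1 winning move.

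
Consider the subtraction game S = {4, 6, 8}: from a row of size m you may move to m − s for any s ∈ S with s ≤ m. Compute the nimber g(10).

2

Compute g(0), g(1), … for moves {4, 6, 8}:
g(0) = mex{} = 0
g(1) = mex{} = 0
g(2) = mex{} = 0
g(3) = mex{} = 0
g(4) = mex{0} = 1
g(5) = mex{0} = 1
g(6) = mex{0} = 1
g(7) = mex{0} = 1
g(8) = mex{0,1} = 2
g(9) = mex{0,1} = 2
g(10) = mex{0,1} = 2
So g(10) = 2.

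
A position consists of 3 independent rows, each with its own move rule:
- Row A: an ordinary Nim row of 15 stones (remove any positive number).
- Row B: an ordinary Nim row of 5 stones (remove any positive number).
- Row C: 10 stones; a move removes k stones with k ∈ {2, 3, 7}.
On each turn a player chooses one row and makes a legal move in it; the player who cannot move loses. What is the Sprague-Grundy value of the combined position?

10

Row A is a plain Nim row of size 15, so its Grundy value is 15.
Row B is a plain Nim row of size 5, so its Grundy value is 5.
Grundy values for row C (subtraction set {2, 3, 7}):
k:     0  1  2  3  4  5  6  7  8  9 10
g(k):  0  0  1  1  2  0  0  1  1  2  0
So g(10) = 0.
The value of a disjunctive sum is the nim-sum of the parts.
Combined value = 15 ⊕ 5 ⊕ 0 = 10.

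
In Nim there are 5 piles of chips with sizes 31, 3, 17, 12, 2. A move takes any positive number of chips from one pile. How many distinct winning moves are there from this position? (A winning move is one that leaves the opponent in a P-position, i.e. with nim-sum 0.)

Compute the nim-sum pairwise:
31 XOR 3 = 28
28 XOR 17 = 13
13 XOR 12 = 1
1 XOR 2 = 3
The overall nim-sum is X = 3. A pile of size p has a winning move iff p XOR X < p (reduce it to p XOR X).
  31: 31 XOR 3 = 28 < 31 — winning move (to 28).
  3: 3 XOR 3 = 0 < 3 — winning move (to 0).
  17: 17 XOR 3 = 18 ≥ 17 — no move.
  12: 12 XOR 3 = 15 ≥ 12 — no move.
  2: 2 XOR 3 = 1 < 2 — winning move (to 1).
That gives 3 winning moves.

3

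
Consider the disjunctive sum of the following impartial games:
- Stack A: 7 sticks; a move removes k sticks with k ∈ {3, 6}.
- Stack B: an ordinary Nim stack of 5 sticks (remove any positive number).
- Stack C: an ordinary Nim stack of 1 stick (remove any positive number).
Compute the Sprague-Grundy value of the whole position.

6

For stack A, compute g(0), g(1), … with moves {3, 6}:
g(0) = mex{} = 0
g(1) = mex{} = 0
g(2) = mex{} = 0
g(3) = mex{0} = 1
g(4) = mex{0} = 1
g(5) = mex{0} = 1
g(6) = mex{0,1} = 2
g(7) = mex{0,1} = 2
So g(7) = 2.
Stack B is a plain Nim stack of size 5, so its Grundy value is 5.
Stack C is a plain Nim stack of size 1, so its Grundy value is 1.
By the Sprague-Grundy theorem, the Grundy value of a sum of independent games is the XOR of the component values.
Combined value = 2 ⊕ 5 ⊕ 1 = 6.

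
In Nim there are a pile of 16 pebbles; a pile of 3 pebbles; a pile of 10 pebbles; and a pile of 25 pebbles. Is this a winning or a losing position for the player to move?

Losing position

Write each in binary and XOR column by column:
  10000  (16)
  00011  (3)
  01010  (10)
  11001  (25)
  -----
  00000  (0)
The nim-sum is 0, so this is a P-position: the player to move is in a losing position under optimal play.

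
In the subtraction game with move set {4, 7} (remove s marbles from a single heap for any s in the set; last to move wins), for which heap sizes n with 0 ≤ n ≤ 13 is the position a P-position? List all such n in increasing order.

0, 1, 2, 3, 11, 12, 13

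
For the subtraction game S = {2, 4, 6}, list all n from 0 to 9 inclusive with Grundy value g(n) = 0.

0, 1, 8, 9

Compute g(0), g(1), … for moves {2, 4, 6}:
k:     0  1  2  3  4  5  6  7  8  9
g(k):  0  0  1  1  2  2  3  3  0  0
The P-positions (g = 0) in 0..9 are 0, 1, 8, 9.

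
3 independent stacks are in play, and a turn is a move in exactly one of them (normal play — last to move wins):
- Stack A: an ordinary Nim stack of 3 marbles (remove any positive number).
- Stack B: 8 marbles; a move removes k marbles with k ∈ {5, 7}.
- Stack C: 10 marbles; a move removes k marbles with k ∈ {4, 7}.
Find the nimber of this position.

0

Stack A is a plain Nim stack of size 3, so its Grundy value is 3.
For stack B, compute g(0), g(1), … with moves {5, 7}:
g(0) = mex{} = 0
g(1) = mex{} = 0
g(2) = mex{} = 0
g(3) = mex{} = 0
g(4) = mex{} = 0
g(5) = mex{0} = 1
g(6) = mex{0} = 1
g(7) = mex{0} = 1
g(8) = mex{0} = 1
So g(8) = 1.
Build the Grundy sequence for stack C with g(k) = mex{g(k−s) : s ∈ {4, 7}, s ≤ k}:
g(0) = mex{} = 0
g(1) = mex{} = 0
g(2) = mex{} = 0
g(3) = mex{} = 0
g(4) = mex{0} = 1
g(5) = mex{0} = 1
g(6) = mex{0} = 1
g(7) = mex{0} = 1
g(8) = mex{0,1} = 2
g(9) = mex{0,1} = 2
g(10) = mex{0,1} = 2
So g(10) = 2.
By the Sprague-Grundy theorem, the Grundy value of a sum of independent games is the XOR of the component values.
Combined value = 3 ⊕ 1 ⊕ 2 = 0.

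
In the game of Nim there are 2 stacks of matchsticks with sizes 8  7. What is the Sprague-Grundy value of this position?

In binary:
  1000  (8)
  0111  (7)
  ----
  1111  (15)

15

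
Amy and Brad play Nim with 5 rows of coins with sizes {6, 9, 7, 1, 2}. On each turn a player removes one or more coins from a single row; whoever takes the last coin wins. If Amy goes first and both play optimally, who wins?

Nim-sum: 6 ^ 9 ^ 7 ^ 1 ^ 2 = 11.
The nim-sum is 11 ≠ 0, so this is an N-position: the player to move can win; Amy has a winning move.

Amy wins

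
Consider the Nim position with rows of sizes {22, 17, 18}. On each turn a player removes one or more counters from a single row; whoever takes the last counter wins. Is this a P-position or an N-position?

Compute the nim-sum pairwise:
22 XOR 17 = 7
7 XOR 18 = 21
The nim-sum is 21 ≠ 0, so this is an N-position: the player to move can win.

N-position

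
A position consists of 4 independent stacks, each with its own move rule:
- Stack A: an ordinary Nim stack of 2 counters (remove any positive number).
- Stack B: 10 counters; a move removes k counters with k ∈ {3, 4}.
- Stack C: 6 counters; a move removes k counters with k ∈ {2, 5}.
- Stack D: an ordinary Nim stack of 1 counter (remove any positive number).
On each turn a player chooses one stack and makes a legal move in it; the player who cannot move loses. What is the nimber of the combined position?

Stack A is a plain Nim stack of size 2, so its Grundy value is 2.
Grundy values for stack B (subtraction set {3, 4}):
g(0) = mex{} = 0
g(1) = mex{} = 0
g(2) = mex{} = 0
g(3) = mex{0} = 1
g(4) = mex{0} = 1
g(5) = mex{0} = 1
g(6) = mex{0,1} = 2
g(7) = mex{1} = 0
g(8) = mex{1} = 0
g(9) = mex{1,2} = 0
g(10) = mex{0,2} = 1
So g(10) = 1.
Grundy values for stack C (subtraction set {2, 5}):
k:     0  1  2  3  4  5  6
g(k):  0  0  1  1  0  2  1
So g(6) = 1.
Stack D is a plain Nim stack of size 1, so its Grundy value is 1.
The value of a disjunctive sum is the nim-sum of the parts.
Combined value = 2 XOR 1 XOR 1 XOR 1 = 3.

3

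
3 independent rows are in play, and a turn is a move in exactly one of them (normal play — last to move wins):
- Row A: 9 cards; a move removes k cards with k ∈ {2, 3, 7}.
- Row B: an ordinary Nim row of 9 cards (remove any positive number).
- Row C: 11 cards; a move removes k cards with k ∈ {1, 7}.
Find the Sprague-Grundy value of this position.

10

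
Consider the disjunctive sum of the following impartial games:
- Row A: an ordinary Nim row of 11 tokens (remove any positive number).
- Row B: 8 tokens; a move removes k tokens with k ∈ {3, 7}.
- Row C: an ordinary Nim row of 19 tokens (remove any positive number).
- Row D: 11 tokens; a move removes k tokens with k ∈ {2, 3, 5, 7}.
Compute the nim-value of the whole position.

Row A is a plain Nim row of size 11, so its Grundy value is 11.
For row B, compute g(0), g(1), … with moves {3, 7}:
k:     0  1  2  3  4  5  6  7  8
g(k):  0  0  0  1  1  1  0  2  2
So g(8) = 2.
Row C is a plain Nim row of size 19, so its Grundy value is 19.
Grundy values for row D (subtraction set {2, 3, 5, 7}):
k:     0  1  2  3  4  5  6  7  8  9 10 11
g(k):  0  0  1  1  2  2  3  3  4  0  0  1
So g(11) = 1.
The value of a disjunctive sum is the nim-sum of the parts.
Combined value = 11 ⊕ 2 ⊕ 19 ⊕ 1 = 27.

27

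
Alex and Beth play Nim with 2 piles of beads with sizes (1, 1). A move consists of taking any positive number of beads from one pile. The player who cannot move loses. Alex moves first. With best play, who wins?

Beth wins

Nim-sum: 1 ⊕ 1 = 0.
The nim-sum is 0, so this is a P-position: the player to move is in a losing position under optimal play; Alex is about to move from it and so loses — Beth wins.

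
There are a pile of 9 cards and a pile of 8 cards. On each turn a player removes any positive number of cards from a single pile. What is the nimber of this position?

1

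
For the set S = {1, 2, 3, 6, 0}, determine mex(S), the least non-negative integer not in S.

4

The values 0, 1, 2, 3 are all present; 4 is the first non-negative integer missing from the set.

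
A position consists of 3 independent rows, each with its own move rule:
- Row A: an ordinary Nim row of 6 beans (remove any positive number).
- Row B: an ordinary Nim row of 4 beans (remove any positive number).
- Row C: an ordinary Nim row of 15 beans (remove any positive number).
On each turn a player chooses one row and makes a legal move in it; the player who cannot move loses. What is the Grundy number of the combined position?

13

Row A is a plain Nim row of size 6, so its Grundy value is 6.
Row B is a plain Nim row of size 4, so its Grundy value is 4.
Row C is a plain Nim row of size 15, so its Grundy value is 15.
By the Sprague-Grundy theorem, the Grundy value of a sum of independent games is the XOR of the component values.
Combined value = 6 ⊕ 4 ⊕ 15 = 13.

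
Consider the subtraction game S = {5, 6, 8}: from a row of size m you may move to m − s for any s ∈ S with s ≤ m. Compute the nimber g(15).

Compute g(0), g(1), … for moves {5, 6, 8}:
k:     0  1  2  3  4  5  6  7  8  9 10 11 12 13 14 15
g(k):  0  0  0  0  0  1  1  1  1  1  2  2  2  0  0  0
So g(15) = 0.

0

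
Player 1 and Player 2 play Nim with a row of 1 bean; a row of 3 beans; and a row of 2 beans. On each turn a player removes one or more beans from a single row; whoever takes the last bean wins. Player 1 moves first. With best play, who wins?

Player 2 wins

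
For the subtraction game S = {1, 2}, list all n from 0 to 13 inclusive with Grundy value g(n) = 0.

0, 3, 6, 9, 12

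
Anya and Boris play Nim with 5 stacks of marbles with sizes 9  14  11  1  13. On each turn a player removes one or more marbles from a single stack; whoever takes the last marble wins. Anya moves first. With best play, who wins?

Compute the nim-sum pairwise:
9 ^ 14 = 7
7 ^ 11 = 12
12 ^ 1 = 13
13 ^ 13 = 0
The nim-sum is 0, so this is a P-position: the player to move is in a losing position under optimal play; Anya is about to move from it and so loses — Boris wins.

Boris wins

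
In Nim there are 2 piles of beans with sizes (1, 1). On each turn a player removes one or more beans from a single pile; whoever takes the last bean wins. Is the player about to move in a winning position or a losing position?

Nim-sum: 1 XOR 1 = 0.
The nim-sum is 0, so this is a P-position: the player to move is in a losing position under optimal play.

Losing position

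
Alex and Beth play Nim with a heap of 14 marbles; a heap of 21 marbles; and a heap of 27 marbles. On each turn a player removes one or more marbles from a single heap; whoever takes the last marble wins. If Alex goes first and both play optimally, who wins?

Beth wins

Nim-sum: 14 XOR 21 XOR 27 = 0.
The nim-sum is 0, so this is a P-position: the player to move is in a losing position under optimal play; Alex is about to move from it and so loses — Beth wins.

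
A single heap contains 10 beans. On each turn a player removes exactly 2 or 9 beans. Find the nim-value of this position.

Build the Grundy sequence with g(k) = mex{g(k−s) : s ∈ {2, 9}, s ≤ k}:
g(0) = mex{} = 0
g(1) = mex{} = 0
g(2) = mex{0} = 1
g(3) = mex{0} = 1
g(4) = mex{1} = 0
g(5) = mex{1} = 0
g(6) = mex{0} = 1
g(7) = mex{0} = 1
g(8) = mex{1} = 0
g(9) = mex{0,1} = 2
g(10) = mex{0} = 1
So g(10) = 1.

1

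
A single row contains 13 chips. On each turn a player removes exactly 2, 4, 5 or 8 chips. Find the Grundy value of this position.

0

Grundy values for subtraction set {2, 4, 5, 8}:
k:     0  1  2  3  4  5  6  7  8  9 10 11 12 13
g(k):  0  0  1  1  2  2  3  0  4  1  0  2  1  0
So g(13) = 0.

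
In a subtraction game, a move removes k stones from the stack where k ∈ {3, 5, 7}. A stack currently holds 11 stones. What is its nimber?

0

Compute g(0), g(1), … for moves {3, 5, 7}:
k:     0  1  2  3  4  5  6  7  8  9 10 11
g(k):  0  0  0  1  1  1  2  2  2  3  0  0
So g(11) = 0.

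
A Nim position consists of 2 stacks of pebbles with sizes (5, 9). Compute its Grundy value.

12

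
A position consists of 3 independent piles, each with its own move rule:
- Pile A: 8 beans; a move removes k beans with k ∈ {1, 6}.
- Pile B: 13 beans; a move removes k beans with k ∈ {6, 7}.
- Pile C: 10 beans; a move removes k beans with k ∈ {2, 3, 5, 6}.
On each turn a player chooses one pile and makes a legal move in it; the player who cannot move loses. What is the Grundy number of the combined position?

Build the Grundy sequence for pile A with g(k) = mex{g(k−s) : s ∈ {1, 6}, s ≤ k}:
k:     0  1  2  3  4  5  6  7  8
g(k):  0  1  0  1  0  1  2  0  1
So g(8) = 1.
Build the Grundy sequence for pile B with g(k) = mex{g(k−s) : s ∈ {6, 7}, s ≤ k}:
k:     0  1  2  3  4  5  6  7  8  9 10 11 12 13
g(k):  0  0  0  0  0  0  1  1  1  1  1  1  2  0
So g(13) = 0.
For pile C, compute g(0), g(1), … with moves {2, 3, 5, 6}:
g(0) = mex{} = 0
g(1) = mex{} = 0
g(2) = mex{0} = 1
g(3) = mex{0} = 1
g(4) = mex{0,1} = 2
g(5) = mex{0,1} = 2
g(6) = mex{0,1,2} = 3
g(7) = mex{0,1,2} = 3
g(8) = mex{1,2,3} = 0
g(9) = mex{1,2,3} = 0
g(10) = mex{0,2,3} = 1
So g(10) = 1.
By the Sprague-Grundy theorem, the Grundy value of a sum of independent games is the XOR of the component values.
Combined value = 1 XOR 0 XOR 1 = 0.

0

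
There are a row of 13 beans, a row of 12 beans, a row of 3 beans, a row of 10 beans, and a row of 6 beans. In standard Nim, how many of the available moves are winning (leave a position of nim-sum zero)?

Nim-sum: 13 ^ 12 ^ 3 ^ 10 ^ 6 = 14.
The overall nim-sum is X = 14. A row of size p has a winning move iff p XOR X < p (reduce it to p XOR X).
  13: 13 XOR 14 = 3 < 13 — winning move (to 3).
  12: 12 XOR 14 = 2 < 12 — winning move (to 2).
  3: 3 XOR 14 = 13 ≥ 3 — no move.
  10: 10 XOR 14 = 4 < 10 — winning move (to 4).
  6: 6 XOR 14 = 8 ≥ 6 — no move.
That gives 3 winning moves.

3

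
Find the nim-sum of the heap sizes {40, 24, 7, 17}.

Nim-sum: 40 ⊕ 24 ⊕ 7 ⊕ 17 = 38.

38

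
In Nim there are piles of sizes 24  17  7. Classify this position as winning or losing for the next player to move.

Compute the nim-sum pairwise:
24 ^ 17 = 9
9 ^ 7 = 14
The nim-sum is 14 ≠ 0, so this is an N-position: the player to move can win.

Winning position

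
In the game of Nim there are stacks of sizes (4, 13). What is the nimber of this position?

9

Nim-sum: 4 XOR 13 = 9.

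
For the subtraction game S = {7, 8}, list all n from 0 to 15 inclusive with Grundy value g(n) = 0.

Compute g(0), g(1), … for moves {7, 8}:
k:     0  1  2  3  4  5  6  7  8  9 10 11 12 13 14 15
g(k):  0  0  0  0  0  0  0  1  1  1  1  1  1  1  2  0
The P-positions (g = 0) in 0..15 are 0, 1, 2, 3, 4, 5, 6, 15.

0, 1, 2, 3, 4, 5, 6, 15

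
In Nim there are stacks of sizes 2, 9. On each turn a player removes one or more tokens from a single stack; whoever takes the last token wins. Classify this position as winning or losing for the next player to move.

Winning position

Bitwise XOR of the heap sizes:
  0010  (2)
  1001  (9)
  ----
  1011  (11)
The nim-sum is 11 ≠ 0, so this is an N-position: the player to move can win.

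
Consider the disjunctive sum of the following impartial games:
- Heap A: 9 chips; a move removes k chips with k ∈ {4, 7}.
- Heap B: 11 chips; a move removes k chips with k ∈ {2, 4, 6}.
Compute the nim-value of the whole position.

3

For heap A, compute g(0), g(1), … with moves {4, 7}:
k:     0  1  2  3  4  5  6  7  8  9
g(k):  0  0  0  0  1  1  1  1  2  2
So g(9) = 2.
Build the Grundy sequence for heap B with g(k) = mex{g(k−s) : s ∈ {2, 4, 6}, s ≤ k}:
g(0) = mex{} = 0
g(1) = mex{} = 0
g(2) = mex{0} = 1
g(3) = mex{0} = 1
g(4) = mex{0,1} = 2
g(5) = mex{0,1} = 2
g(6) = mex{0,1,2} = 3
g(7) = mex{0,1,2} = 3
g(8) = mex{1,2,3} = 0
g(9) = mex{1,2,3} = 0
g(10) = mex{0,2,3} = 1
g(11) = mex{0,2,3} = 1
So g(11) = 1.
The value of a disjunctive sum is the nim-sum of the parts.
Combined value = 2 XOR 1 = 3.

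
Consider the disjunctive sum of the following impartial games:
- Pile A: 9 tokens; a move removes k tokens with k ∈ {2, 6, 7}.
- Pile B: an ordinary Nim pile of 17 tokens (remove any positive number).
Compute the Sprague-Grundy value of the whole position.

Grundy values for pile A (subtraction set {2, 6, 7}):
g(0) = mex{} = 0
g(1) = mex{} = 0
g(2) = mex{0} = 1
g(3) = mex{0} = 1
g(4) = mex{1} = 0
g(5) = mex{1} = 0
g(6) = mex{0} = 1
g(7) = mex{0} = 1
g(8) = mex{0,1} = 2
g(9) = mex{1} = 0
So g(9) = 0.
Pile B is a plain Nim pile of size 17, so its Grundy value is 17.
By the Sprague-Grundy theorem, the Grundy value of a sum of independent games is the XOR of the component values.
Combined value = 0 ⊕ 17 = 17.

17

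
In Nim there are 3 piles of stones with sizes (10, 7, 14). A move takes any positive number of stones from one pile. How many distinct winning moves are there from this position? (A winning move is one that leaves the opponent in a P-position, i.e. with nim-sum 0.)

Compute the nim-sum pairwise:
10 ^ 7 = 13
13 ^ 14 = 3
The overall nim-sum is X = 3. A pile of size p has a winning move iff p XOR X < p (reduce it to p XOR X).
  10: 10 XOR 3 = 9 < 10 — winning move (to 9).
  7: 7 XOR 3 = 4 < 7 — winning move (to 4).
  14: 14 XOR 3 = 13 < 14 — winning move (to 13).
That gives 3 winning moves.

3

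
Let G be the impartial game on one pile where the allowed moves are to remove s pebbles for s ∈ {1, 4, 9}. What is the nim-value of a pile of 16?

1

Compute g(0), g(1), … for moves {1, 4, 9}:
k:     0  1  2  3  4  5  6  7  8  9 10 11 12 13 14 15 16
g(k):  0  1  0  1  2  0  1  0  1  2  0  1  0  1  2  0  1
So g(16) = 1.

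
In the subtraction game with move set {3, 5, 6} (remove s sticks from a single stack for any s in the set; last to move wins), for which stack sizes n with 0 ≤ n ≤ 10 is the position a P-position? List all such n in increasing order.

Compute g(0), g(1), … for moves {3, 5, 6}:
g(0) = mex{} = 0
g(1) = mex{} = 0
g(2) = mex{} = 0
g(3) = mex{0} = 1
g(4) = mex{0} = 1
g(5) = mex{0} = 1
g(6) = mex{0,1} = 2
g(7) = mex{0,1} = 2
g(8) = mex{0,1} = 2
g(9) = mex{1,2} = 0
g(10) = mex{1,2} = 0
The P-positions (g = 0) in 0..10 are 0, 1, 2, 9, 10.

0, 1, 2, 9, 10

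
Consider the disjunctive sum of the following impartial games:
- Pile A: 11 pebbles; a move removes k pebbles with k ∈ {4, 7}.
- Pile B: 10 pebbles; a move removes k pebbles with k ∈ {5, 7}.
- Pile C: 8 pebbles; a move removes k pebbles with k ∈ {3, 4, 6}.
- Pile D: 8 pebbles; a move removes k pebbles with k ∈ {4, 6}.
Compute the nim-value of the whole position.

2

Build the Grundy sequence for pile A with g(k) = mex{g(k−s) : s ∈ {4, 7}, s ≤ k}:
k:     0  1  2  3  4  5  6  7  8  9 10 11
g(k):  0  0  0  0  1  1  1  1  2  2  2  0
So g(11) = 0.
Build the Grundy sequence for pile B with g(k) = mex{g(k−s) : s ∈ {5, 7}, s ≤ k}:
k:     0  1  2  3  4  5  6  7  8  9 10
g(k):  0  0  0  0  0  1  1  1  1  1  2
So g(10) = 2.
For pile C, compute g(0), g(1), … with moves {3, 4, 6}:
g(0) = mex{} = 0
g(1) = mex{} = 0
g(2) = mex{} = 0
g(3) = mex{0} = 1
g(4) = mex{0} = 1
g(5) = mex{0} = 1
g(6) = mex{0,1} = 2
g(7) = mex{0,1} = 2
g(8) = mex{0,1} = 2
So g(8) = 2.
Build the Grundy sequence for pile D with g(k) = mex{g(k−s) : s ∈ {4, 6}, s ≤ k}:
g(0) = mex{} = 0
g(1) = mex{} = 0
g(2) = mex{} = 0
g(3) = mex{} = 0
g(4) = mex{0} = 1
g(5) = mex{0} = 1
g(6) = mex{0} = 1
g(7) = mex{0} = 1
g(8) = mex{0,1} = 2
So g(8) = 2.
By the Sprague-Grundy theorem, the Grundy value of a sum of independent games is the XOR of the component values.
Combined value = 0 ⊕ 2 ⊕ 2 ⊕ 2 = 2.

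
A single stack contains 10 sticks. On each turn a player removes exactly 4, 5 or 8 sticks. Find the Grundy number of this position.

Grundy values for subtraction set {4, 5, 8}:
k:     0  1  2  3  4  5  6  7  8  9 10
g(k):  0  0  0  0  1  1  1  1  2  2  2
So g(10) = 2.

2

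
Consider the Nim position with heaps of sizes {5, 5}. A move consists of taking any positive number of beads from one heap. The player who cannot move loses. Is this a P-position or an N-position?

P-position

Compute the nim-sum pairwise:
5 XOR 5 = 0
The nim-sum is 0, so this is a P-position: the player to move is in a losing position under optimal play.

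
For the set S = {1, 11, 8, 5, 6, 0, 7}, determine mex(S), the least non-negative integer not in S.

2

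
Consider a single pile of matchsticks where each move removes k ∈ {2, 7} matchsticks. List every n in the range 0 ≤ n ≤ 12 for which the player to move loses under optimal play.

Compute g(0), g(1), … for moves {2, 7}:
k:     0  1  2  3  4  5  6  7  8  9 10 11 12
g(k):  0  0  1  1  0  0  1  1  2  0  0  1  1
The P-positions (g = 0) in 0..12 are 0, 1, 4, 5, 9, 10.

0, 1, 4, 5, 9, 10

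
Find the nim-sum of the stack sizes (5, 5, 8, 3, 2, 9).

0

Compute the nim-sum pairwise:
5 ⊕ 5 = 0
0 ⊕ 8 = 8
8 ⊕ 3 = 11
11 ⊕ 2 = 9
9 ⊕ 9 = 0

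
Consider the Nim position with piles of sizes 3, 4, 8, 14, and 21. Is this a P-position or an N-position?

In binary:
  00011  (3)
  00100  (4)
  01000  (8)
  01110  (14)
  10101  (21)
  -----
  10100  (20)
The nim-sum is 20 ≠ 0, so this is an N-position: the player to move can win.

N-position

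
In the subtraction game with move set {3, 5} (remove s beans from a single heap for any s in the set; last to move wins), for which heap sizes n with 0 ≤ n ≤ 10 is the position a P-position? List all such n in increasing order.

0, 1, 2, 8, 9, 10

Build the Grundy sequence with g(k) = mex{g(k−s) : s ∈ {3, 5}, s ≤ k}:
k:     0  1  2  3  4  5  6  7  8  9 10
g(k):  0  0  0  1  1  1  2  2  0  0  0
The P-positions (g = 0) in 0..10 are 0, 1, 2, 8, 9, 10.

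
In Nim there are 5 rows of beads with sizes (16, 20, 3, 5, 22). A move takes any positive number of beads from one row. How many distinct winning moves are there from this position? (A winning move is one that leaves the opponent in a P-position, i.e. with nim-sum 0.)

Nim-sum: 16 XOR 20 XOR 3 XOR 5 XOR 22 = 20.
The overall nim-sum is X = 20. A row of size p has a winning move iff p XOR X < p (reduce it to p XOR X).
  16: 16 XOR 20 = 4 < 16 — winning move (to 4).
  20: 20 XOR 20 = 0 < 20 — winning move (to 0).
  3: 3 XOR 20 = 23 ≥ 3 — no move.
  5: 5 XOR 20 = 17 ≥ 5 — no move.
  22: 22 XOR 20 = 2 < 22 — winning move (to 2).
That gives 3 winning moves.

3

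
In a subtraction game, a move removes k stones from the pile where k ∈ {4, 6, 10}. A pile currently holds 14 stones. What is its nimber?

0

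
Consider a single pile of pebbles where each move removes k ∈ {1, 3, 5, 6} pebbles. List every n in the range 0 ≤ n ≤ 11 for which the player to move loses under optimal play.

Compute g(0), g(1), … for moves {1, 3, 5, 6}:
k:     0  1  2  3  4  5  6  7  8  9 10 11
g(k):  0  1  0  1  0  1  2  3  2  3  2  0
The P-positions (g = 0) in 0..11 are 0, 2, 4, 11.

0, 2, 4, 11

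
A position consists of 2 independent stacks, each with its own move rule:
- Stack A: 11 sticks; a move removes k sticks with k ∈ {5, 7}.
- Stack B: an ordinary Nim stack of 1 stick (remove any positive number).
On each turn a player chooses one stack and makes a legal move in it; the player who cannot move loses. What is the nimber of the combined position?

3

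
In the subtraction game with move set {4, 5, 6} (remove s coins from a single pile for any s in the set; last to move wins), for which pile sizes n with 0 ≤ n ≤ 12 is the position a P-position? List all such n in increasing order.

Build the Grundy sequence with g(k) = mex{g(k−s) : s ∈ {4, 5, 6}, s ≤ k}:
k:     0  1  2  3  4  5  6  7  8  9 10 11 12
g(k):  0  0  0  0  1  1  1  1  2  2  0  0  0
The P-positions (g = 0) in 0..12 are 0, 1, 2, 3, 10, 11, 12.

0, 1, 2, 3, 10, 11, 12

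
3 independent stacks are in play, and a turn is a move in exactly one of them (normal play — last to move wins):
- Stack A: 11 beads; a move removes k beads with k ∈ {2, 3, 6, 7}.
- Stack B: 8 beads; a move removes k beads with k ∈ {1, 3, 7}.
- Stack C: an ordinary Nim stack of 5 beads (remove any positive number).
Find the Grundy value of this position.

Build the Grundy sequence for stack A with g(k) = mex{g(k−s) : s ∈ {2, 3, 6, 7}, s ≤ k}:
k:     0  1  2  3  4  5  6  7  8  9 10 11
g(k):  0  0  1  1  2  0  3  1  2  0  0  1
So g(11) = 1.
Grundy values for stack B (subtraction set {1, 3, 7}):
k:     0  1  2  3  4  5  6  7  8
g(k):  0  1  0  1  0  1  0  1  0
So g(8) = 0.
Stack C is a plain Nim stack of size 5, so its Grundy value is 5.
By the Sprague-Grundy theorem, the Grundy value of a sum of independent games is the XOR of the component values.
Combined value = 1 ⊕ 0 ⊕ 5 = 4.

4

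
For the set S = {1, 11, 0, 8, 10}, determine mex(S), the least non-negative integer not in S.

2

The values 0, 1 are all present; 2 is the first non-negative integer missing from the set.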